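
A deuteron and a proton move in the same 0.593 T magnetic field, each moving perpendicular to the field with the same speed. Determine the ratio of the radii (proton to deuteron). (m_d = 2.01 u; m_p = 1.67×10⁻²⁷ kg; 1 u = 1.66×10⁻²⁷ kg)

ratio ≈ 0.501

r = mv/(qB) ⇒ at equal v, r ∝ m/q.
r_{proton}/r_{deuteron} = 0.501.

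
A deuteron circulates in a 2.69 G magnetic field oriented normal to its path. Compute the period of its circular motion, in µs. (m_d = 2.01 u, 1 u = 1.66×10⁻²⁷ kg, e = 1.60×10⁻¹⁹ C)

T ≈ 487 µs

The cyclotron period is independent of speed: T = 2πm/(qB).
T = 2π(3.34×10^-27) / [(1×1.60×10^-19)(2.69×10^-4)] = 4.87×10^-4 s.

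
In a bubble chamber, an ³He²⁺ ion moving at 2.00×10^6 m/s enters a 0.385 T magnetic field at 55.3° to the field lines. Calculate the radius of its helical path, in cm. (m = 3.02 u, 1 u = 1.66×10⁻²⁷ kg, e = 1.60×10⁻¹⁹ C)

Only the perpendicular component v⊥ = v sin55.3° = 1.64×10^6 m/s is bent by the field.
r = m v⊥ /(qB) = (5.01×10^-27)(1.64×10^6) / [(2×1.60×10^-19)(0.385)] = 0.0669 m.

r ≈ 6.69 cm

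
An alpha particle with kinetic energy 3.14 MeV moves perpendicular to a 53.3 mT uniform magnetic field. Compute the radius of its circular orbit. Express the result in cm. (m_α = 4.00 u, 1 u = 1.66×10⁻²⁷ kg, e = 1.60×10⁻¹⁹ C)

r ≈ 479 cm

Convert the energy: K = 3.14 MeV = 5.02×10^-13 J.
v = √(2K/m) = √(2·5.02×10^-13/6.64×10^-27) = 1.23×10^7 m/s.
r = mv/(qB) = (6.64×10^-27)(1.23×10^7) / [(2×1.60×10^-19)(0.0533)] = 4.79 m.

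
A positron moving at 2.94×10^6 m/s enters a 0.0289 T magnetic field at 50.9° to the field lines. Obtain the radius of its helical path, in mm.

r ≈ 0.450 mm

Only the perpendicular component v⊥ = v sin50.9° = 2.28×10^6 m/s is bent by the field.
r = m v⊥ /(qB) = (9.11×10^-31)(2.28×10^6) / [(1×1.60×10^-19)(0.0289)] = 4.50×10^-4 m.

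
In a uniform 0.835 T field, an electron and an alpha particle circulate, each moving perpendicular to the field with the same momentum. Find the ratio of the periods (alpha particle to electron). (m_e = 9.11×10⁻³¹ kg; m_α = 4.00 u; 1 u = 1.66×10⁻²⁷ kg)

T = 2πm/(qB) is independent of speed, so T₂/T₁ = (m₂/q₂)/(m₁/q₁).
T_{alpha particle}/T_{electron} = (6.64×10^-27/2e) / (9.11×10^-31/1e) = 3640.

ratio ≈ 3640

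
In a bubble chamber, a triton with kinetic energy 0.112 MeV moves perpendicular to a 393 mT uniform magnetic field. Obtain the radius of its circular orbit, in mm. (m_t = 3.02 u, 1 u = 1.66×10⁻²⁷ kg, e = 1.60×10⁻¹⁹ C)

Convert the energy: K = 0.112 MeV = 1.79×10^-14 J.
v = √(2K/m) = √(2·1.79×10^-14/5.01×10^-27) = 2.67×10^6 m/s.
r = mv/(qB) = (5.01×10^-27)(2.67×10^6) / [(1×1.60×10^-19)(0.393)] = 0.213 m.

r ≈ 213 mm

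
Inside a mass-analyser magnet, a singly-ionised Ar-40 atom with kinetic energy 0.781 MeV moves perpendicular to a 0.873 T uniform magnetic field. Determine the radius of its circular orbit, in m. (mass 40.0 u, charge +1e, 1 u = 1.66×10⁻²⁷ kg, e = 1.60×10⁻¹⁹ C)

Convert the energy: K = 0.781 MeV = 1.25×10^-13 J.
v = √(2K/m) = √(2·1.25×10^-13/6.64×10^-26) = 1.94×10^6 m/s.
r = mv/(qB) = (6.64×10^-26)(1.94×10^6) / [(1×1.60×10^-19)(0.873)] = 0.922 m.

r ≈ 0.922 m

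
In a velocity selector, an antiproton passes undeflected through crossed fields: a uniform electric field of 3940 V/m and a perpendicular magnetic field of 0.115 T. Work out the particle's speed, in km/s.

v ≈ 34.3 km/s

For zero net force, qE = qvB, so v = E/B.
v = (3940) / (0.115) = 3.43×10^4 m/s.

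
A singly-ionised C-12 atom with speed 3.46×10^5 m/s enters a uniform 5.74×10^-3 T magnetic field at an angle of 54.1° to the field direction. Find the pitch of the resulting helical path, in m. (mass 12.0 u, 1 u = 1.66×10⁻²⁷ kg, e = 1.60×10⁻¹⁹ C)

The velocity component along B is v∥ = v cos54.1° = 2.03×10^5 m/s.
The cyclotron period T = 2πm/(qB) = 1.36×10^-4 s is set by m, q, B alone.
Pitch = v∥·T = (2.03×10^5)(1.36×10^-4) = 27.6 m.

pitch ≈ 27.6 m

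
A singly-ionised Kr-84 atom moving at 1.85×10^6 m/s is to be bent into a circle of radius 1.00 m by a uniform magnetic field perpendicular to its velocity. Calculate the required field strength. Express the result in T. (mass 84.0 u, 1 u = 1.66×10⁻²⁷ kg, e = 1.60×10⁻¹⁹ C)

qvB = mv²/r gives B = mv/(qr).
B = (1.39×10^-25)(1.85×10^6) / [(1×1.60×10^-19)(1.00)] = 1.61 T.

B ≈ 1.61 T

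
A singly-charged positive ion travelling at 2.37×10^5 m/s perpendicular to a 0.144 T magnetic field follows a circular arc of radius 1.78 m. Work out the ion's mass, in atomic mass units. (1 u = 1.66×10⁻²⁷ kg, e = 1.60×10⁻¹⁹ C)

m ≈ 104 u

qvB = mv²/r ⇒ m = qBr/v.
m = (1×1.60×10^-19)(0.144)(1.78) / (2.37×10^5) = 1.73×10^-25 kg = 104 u.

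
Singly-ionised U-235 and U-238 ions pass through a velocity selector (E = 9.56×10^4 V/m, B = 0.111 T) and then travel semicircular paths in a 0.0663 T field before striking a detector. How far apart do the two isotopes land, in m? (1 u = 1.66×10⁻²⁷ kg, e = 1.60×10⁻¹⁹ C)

Δd ≈ 0.809 m

Both emerge at v = E/B₁ = 8.61×10^5 m/s.
r = mv/(qB₂), so r₁ = 31.672 m and r₂ = 32.076 m, giving Δr = 0.404 m.
After a semicircle each ion lands a diameter 2r from the entry slit, so the separation is 2Δr = 0.809 m.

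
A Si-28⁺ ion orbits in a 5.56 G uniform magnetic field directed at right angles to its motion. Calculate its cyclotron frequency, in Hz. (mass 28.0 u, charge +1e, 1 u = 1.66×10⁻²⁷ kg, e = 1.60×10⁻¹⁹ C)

f = qB/(2πm) = (1×1.60×10^-19)(5.56×10^-4) / [2π(4.65×10^-26)] = 305 Hz.

f ≈ 305 Hz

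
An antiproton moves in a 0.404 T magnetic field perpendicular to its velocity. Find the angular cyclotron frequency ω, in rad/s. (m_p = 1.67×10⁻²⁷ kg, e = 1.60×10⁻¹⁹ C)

ω = qB/m = (1×1.60×10^-19)(0.404) / (1.67×10^-27) = 3.87×10^7 rad/s.

ω ≈ 3.87×10^7 rad/s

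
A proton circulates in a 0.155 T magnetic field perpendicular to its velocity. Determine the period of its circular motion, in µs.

T ≈ 0.423 µs

The cyclotron period is independent of speed: T = 2πm/(qB).
T = 2π(1.67×10^-27) / [(1×1.60×10^-19)(0.155)] = 4.23×10^-7 s.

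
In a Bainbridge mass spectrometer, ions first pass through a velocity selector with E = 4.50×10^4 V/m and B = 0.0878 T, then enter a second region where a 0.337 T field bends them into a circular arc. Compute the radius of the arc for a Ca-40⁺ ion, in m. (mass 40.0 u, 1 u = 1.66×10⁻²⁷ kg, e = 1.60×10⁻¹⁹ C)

The selector passes v = E/B = 4.50×10^4/0.0878 = 5.13×10^5 m/s.
In the deflection region, r = mv/(qB₂) = (6.64×10^-26)(5.13×10^5) / [(1×1.60×10^-19)(0.337)] = 0.631 m.

r ≈ 0.631 m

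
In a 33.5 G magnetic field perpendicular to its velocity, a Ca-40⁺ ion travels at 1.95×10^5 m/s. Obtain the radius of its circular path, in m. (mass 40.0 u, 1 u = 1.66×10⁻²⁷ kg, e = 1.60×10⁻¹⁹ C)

r ≈ 24.2 m

The magnetic force provides the centripetal force: qvB = mv²/r, so r = mv/(qB).
r = (6.64×10^-26 kg)(1.95×10^5 m/s) / [(1×1.60×10^-19 C)(3.35×10^-3 T)] = 24.2 m.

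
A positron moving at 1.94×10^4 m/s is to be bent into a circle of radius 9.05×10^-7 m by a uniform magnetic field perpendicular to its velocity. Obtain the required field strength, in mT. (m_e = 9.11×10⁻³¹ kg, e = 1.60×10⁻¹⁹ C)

qvB = mv²/r gives B = mv/(qr).
B = (9.11×10^-31)(1.94×10^4) / [(1×1.60×10^-19)(9.05×10^-7)] = 0.122 T.

B ≈ 122 mT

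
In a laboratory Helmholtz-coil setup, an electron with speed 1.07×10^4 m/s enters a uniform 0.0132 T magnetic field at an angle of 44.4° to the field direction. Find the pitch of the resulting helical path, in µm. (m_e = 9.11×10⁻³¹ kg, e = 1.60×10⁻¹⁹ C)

The velocity component along B is v∥ = v cos44.4° = 7640 m/s.
The cyclotron period T = 2πm/(qB) = 2.71×10^-9 s is set by m, q, B alone.
Pitch = v∥·T = (7640)(2.71×10^-9) = 2.07×10^-5 m.

pitch ≈ 20.7 µm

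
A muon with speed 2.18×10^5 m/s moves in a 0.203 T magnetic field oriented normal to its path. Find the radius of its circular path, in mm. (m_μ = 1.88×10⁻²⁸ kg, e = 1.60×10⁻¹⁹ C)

r ≈ 1.26 mm

The magnetic force provides the centripetal force: qvB = mv²/r, so r = mv/(qB).
r = (1.88×10^-28 kg)(2.18×10^5 m/s) / [(1×1.60×10^-19 C)(0.203 T)] = 1.26×10^-3 m.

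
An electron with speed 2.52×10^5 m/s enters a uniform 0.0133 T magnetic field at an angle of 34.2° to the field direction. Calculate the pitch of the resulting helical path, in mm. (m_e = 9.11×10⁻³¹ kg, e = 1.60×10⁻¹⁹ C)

pitch ≈ 0.561 mm

The velocity component along B is v∥ = v cos34.2° = 2.08×10^5 m/s.
The cyclotron period T = 2πm/(qB) = 2.69×10^-9 s is set by m, q, B alone.
Pitch = v∥·T = (2.08×10^5)(2.69×10^-9) = 5.61×10^-4 m.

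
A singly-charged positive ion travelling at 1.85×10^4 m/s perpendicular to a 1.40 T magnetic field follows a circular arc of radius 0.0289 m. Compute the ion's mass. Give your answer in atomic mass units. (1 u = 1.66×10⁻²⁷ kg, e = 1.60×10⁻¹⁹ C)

m ≈ 211 u

qvB = mv²/r ⇒ m = qBr/v.
m = (1×1.60×10^-19)(1.40)(0.0289) / (1.85×10^4) = 3.50×10^-25 kg = 211 u.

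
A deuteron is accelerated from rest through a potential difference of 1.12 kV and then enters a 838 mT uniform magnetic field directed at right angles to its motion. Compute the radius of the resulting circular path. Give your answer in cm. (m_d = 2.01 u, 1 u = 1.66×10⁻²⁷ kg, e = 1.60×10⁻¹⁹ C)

The kinetic energy gained is K = qV = (1×1.60×10^-19)(1120) = 1.79×10^-16 J.
v = √(2K/m) = 3.28×10^5 m/s.
r = mv/(qB) = (3.34×10^-27)(3.28×10^5) / [(1×1.60×10^-19)(0.838)] = 8.16×10^-3 m.

r ≈ 0.816 cm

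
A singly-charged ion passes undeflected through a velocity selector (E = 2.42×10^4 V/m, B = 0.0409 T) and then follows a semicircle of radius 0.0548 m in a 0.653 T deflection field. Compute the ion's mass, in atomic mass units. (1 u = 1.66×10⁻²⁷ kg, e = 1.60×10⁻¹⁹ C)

m ≈ 5.83 u

v = E/B₁ = 5.92×10^5 m/s.
From r = mv/(qB₂), m = qB₂r/v = (1×1.60×10^-19)(0.653)(0.0548) / (5.92×10^5) = 9.68×10^-27 kg.
In atomic mass units: m = 9.68×10^-27 / 1.66×10^-27 = 5.83 u.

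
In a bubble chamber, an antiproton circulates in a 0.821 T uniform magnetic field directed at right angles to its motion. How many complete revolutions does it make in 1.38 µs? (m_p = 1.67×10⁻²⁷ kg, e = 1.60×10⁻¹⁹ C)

T = 2πm/(qB) = 2π(1.67×10^-27) / [(1×1.60×10^-19)(0.821)] = 7.9879×10^-8 s.
N = t/T = 1.38×10^-6 / 7.9879×10^-8 ≈ 17.28, so 17 complete revolutions.

N = 17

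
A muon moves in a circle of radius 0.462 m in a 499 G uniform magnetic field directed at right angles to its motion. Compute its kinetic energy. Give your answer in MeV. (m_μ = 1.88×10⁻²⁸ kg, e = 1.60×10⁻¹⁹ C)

v = qBr/m = (1×1.60×10^-19)(0.0499)(0.462) / (1.88×10^-28) = 1.96×10^7 m/s.
K = ½mv² = 0.5·(1.88×10^-28)·(1.96×10^7)² = 3.62×10^-14 J = 0.226 MeV.

K ≈ 0.226 MeV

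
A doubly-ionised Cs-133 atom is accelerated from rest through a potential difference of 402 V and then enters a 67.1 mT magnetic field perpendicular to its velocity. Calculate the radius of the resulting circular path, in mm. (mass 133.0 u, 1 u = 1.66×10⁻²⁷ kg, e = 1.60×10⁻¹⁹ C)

The kinetic energy gained is K = qV = (2×1.60×10^-19)(402) = 1.29×10^-16 J.
v = √(2K/m) = 3.41×10^4 m/s.
r = mv/(qB) = (2.21×10^-25)(3.41×10^4) / [(2×1.60×10^-19)(0.0671)] = 0.351 m.

r ≈ 351 mm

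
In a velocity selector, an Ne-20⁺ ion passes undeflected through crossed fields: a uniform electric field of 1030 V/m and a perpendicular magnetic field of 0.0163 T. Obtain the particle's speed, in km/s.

v ≈ 63.2 km/s

For zero net force, qE = qvB, so v = E/B.
v = (1030) / (0.0163) = 6.32×10^4 m/s.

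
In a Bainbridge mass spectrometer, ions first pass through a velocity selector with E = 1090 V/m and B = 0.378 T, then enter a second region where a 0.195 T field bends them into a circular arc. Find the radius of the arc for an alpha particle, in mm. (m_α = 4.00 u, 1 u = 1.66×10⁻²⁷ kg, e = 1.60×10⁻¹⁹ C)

r ≈ 0.307 mm

The selector passes v = E/B = 1090/0.378 = 2880 m/s.
In the deflection region, r = mv/(qB₂) = (6.64×10^-27)(2880) / [(2×1.60×10^-19)(0.195)] = 3.07×10^-4 m.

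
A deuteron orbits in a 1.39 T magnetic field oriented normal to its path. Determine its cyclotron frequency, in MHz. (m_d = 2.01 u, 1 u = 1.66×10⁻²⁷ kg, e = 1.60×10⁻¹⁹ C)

f ≈ 10.6 MHz

f = qB/(2πm) = (1×1.60×10^-19)(1.39) / [2π(3.34×10^-27)] = 1.06×10^7 Hz.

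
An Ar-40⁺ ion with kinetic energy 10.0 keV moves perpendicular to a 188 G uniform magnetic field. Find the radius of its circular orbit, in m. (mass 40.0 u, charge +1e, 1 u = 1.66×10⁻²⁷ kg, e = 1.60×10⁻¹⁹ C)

Convert the energy: K = 10.0 keV = 1.60×10^-15 J.
v = √(2K/m) = √(2·1.60×10^-15/6.64×10^-26) = 2.20×10^5 m/s.
r = mv/(qB) = (6.64×10^-26)(2.20×10^5) / [(1×1.60×10^-19)(0.0188)] = 4.85 m.

r ≈ 4.85 m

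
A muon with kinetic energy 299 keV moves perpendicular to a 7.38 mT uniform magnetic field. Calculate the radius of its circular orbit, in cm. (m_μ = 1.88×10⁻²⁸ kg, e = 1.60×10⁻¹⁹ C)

Convert the energy: K = 299 keV = 4.78×10^-14 J.
v = √(2K/m) = √(2·4.78×10^-14/1.88×10^-28) = 2.26×10^7 m/s.
r = mv/(qB) = (1.88×10^-28)(2.26×10^7) / [(1×1.60×10^-19)(7.38×10^-3)] = 3.59 m.

r ≈ 359 cm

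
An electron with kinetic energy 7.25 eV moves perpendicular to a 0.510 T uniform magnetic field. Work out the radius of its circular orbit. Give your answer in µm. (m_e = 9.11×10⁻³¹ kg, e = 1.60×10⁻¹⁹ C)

r ≈ 17.8 µm

Convert the energy: K = 7.25 eV = 1.16×10^-18 J.
v = √(2K/m) = √(2·1.16×10^-18/9.11×10^-31) = 1.60×10^6 m/s.
r = mv/(qB) = (9.11×10^-31)(1.60×10^6) / [(1×1.60×10^-19)(0.510)] = 1.78×10^-5 m.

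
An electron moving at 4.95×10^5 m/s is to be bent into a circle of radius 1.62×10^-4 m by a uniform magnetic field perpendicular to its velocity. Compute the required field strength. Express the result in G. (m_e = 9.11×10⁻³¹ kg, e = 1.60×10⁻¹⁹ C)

B ≈ 174 G

qvB = mv²/r gives B = mv/(qr).
B = (9.11×10^-31)(4.95×10^5) / [(1×1.60×10^-19)(1.62×10^-4)] = 0.0174 T.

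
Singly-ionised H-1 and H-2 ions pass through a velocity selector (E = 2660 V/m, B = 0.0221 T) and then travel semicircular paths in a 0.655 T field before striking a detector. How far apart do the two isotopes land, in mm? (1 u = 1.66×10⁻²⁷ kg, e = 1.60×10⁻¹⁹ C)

Both emerge at v = E/B₁ = 1.20×10^5 m/s.
r = mv/(qB₂), so r₁ = 1.91×10^-3 m and r₂ = 3.81×10^-3 m, giving Δr = 1.91×10^-3 m.
After a semicircle each ion lands a diameter 2r from the entry slit, so the separation is 2Δr = 3.81×10^-3 m.

Δd ≈ 3.81 mm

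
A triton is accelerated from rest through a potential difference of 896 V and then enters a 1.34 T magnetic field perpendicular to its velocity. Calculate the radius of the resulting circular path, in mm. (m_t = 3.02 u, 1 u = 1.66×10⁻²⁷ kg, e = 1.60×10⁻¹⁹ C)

The kinetic energy gained is K = qV = (1×1.60×10^-19)(896) = 1.43×10^-16 J.
v = √(2K/m) = 2.39×10^5 m/s.
r = mv/(qB) = (5.01×10^-27)(2.39×10^5) / [(1×1.60×10^-19)(1.34)] = 5.59×10^-3 m.

r ≈ 5.59 mm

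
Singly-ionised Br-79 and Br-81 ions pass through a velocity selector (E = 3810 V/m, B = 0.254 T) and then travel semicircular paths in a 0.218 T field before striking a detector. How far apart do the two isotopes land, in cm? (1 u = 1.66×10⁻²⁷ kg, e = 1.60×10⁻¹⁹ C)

Both emerge at v = E/B₁ = 1.50×10^4 m/s.
r = mv/(qB₂), so r₁ = 0.05640 m and r₂ = 0.05782 m, giving Δr = 1.43×10^-3 m.
After a semicircle each ion lands a diameter 2r from the entry slit, so the separation is 2Δr = 2.86×10^-3 m.

Δd ≈ 0.286 cm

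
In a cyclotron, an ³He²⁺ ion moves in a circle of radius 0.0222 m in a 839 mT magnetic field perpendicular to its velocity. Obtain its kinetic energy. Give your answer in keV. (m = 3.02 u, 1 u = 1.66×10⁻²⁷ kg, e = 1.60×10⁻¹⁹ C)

v = qBr/m = (2×1.60×10^-19)(0.839)(0.0222) / (5.01×10^-27) = 1.19×10^6 m/s.
K = ½mv² = 0.5·(5.01×10^-27)·(1.19×10^6)² = 3.54×10^-15 J = 22.1 keV.

K ≈ 22.1 keV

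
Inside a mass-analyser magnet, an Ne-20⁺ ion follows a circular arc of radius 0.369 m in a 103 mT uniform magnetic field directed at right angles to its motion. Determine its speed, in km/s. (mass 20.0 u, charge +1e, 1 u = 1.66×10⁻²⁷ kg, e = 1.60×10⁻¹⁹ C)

v ≈ 183 km/s

From qvB = mv²/r, v = qBr/m.
v = (1×1.60×10^-19)(0.103)(0.369) / (3.32×10^-26) = 1.83×10^5 m/s.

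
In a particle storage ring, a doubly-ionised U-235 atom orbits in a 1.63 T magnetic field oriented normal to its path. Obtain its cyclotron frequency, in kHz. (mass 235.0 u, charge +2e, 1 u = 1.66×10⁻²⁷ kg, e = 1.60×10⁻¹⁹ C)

f = qB/(2πm) = (2×1.60×10^-19)(1.63) / [2π(3.90×10^-25)] = 2.13×10^5 Hz.

f ≈ 213 kHz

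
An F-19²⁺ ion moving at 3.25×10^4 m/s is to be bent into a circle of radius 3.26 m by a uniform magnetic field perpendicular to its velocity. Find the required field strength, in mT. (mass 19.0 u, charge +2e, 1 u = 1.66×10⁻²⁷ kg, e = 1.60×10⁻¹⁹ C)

B ≈ 0.983 mT

qvB = mv²/r gives B = mv/(qr).
B = (3.15×10^-26)(3.25×10^4) / [(2×1.60×10^-19)(3.26)] = 9.83×10^-4 T.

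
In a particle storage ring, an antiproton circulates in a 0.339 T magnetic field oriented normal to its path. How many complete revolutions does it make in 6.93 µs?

T = 2πm/(qB) = 2π(1.67×10^-27) / [(1×1.60×10^-19)(0.339)] = 1.9345×10^-7 s.
N = t/T = 6.93×10^-6 / 1.9345×10^-7 ≈ 35.82, so 35 complete revolutions.

N = 35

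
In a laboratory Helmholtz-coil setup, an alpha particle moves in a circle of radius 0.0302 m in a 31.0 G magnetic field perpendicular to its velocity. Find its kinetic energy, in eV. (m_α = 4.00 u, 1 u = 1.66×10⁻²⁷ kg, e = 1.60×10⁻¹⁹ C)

v = qBr/m = (2×1.60×10^-19)(3.10×10^-3)(0.0302) / (6.64×10^-27) = 4510 m/s.
K = ½mv² = 0.5·(6.64×10^-27)·(4510)² = 6.76×10^-20 J = 0.422 eV.

K ≈ 0.422 eV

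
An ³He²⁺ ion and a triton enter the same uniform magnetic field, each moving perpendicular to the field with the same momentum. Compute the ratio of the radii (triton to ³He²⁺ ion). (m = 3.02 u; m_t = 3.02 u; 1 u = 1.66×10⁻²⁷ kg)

ratio ≈ 2.00

r = p/(qB) ⇒ at equal p, r ∝ 1/q.
r_{triton}/r_{³He²⁺ ion} = 2.00.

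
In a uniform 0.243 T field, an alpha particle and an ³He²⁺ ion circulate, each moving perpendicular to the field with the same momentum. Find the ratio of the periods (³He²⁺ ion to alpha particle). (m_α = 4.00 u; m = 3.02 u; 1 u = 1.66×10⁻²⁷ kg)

ratio ≈ 0.755

T = 2πm/(qB) is independent of speed, so T₂/T₁ = (m₂/q₂)/(m₁/q₁).
T_{³He²⁺ ion}/T_{alpha particle} = (5.01×10^-27/2e) / (6.64×10^-27/2e) = 0.755.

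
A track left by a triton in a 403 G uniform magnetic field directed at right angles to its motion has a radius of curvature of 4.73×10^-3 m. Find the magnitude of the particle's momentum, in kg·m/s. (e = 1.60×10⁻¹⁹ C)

p ≈ 3.05×10^-23 kg·m/s

Since qvB = mv²/r, the momentum p = mv = qBr.
p = (1×1.60×10^-19)(0.0403)(4.73×10^-3) = 3.05×10^-23 kg·m/s.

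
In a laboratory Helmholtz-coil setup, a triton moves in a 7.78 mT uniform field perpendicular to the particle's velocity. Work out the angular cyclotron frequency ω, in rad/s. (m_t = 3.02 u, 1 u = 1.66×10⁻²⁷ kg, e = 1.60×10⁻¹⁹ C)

ω ≈ 2.48×10^5 rad/s

ω = qB/m = (1×1.60×10^-19)(7.78×10^-3) / (5.01×10^-27) = 2.48×10^5 rad/s.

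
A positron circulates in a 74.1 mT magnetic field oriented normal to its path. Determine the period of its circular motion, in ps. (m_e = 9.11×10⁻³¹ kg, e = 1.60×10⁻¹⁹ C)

The cyclotron period is independent of speed: T = 2πm/(qB).
T = 2π(9.11×10^-31) / [(1×1.60×10^-19)(0.0741)] = 4.83×10^-10 s.

T ≈ 483 ps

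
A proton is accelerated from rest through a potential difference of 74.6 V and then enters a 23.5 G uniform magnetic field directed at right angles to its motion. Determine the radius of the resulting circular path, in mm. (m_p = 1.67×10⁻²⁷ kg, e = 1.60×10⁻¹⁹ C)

The kinetic energy gained is K = qV = (1×1.60×10^-19)(74.6) = 1.19×10^-17 J.
v = √(2K/m) = 1.20×10^5 m/s.
r = mv/(qB) = (1.67×10^-27)(1.20×10^5) / [(1×1.60×10^-19)(2.35×10^-3)] = 0.531 m.

r ≈ 531 mm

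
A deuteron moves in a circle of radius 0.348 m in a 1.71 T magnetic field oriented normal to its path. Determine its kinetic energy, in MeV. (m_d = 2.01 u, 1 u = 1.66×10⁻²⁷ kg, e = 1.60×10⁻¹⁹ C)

v = qBr/m = (1×1.60×10^-19)(1.71)(0.348) / (3.34×10^-27) = 2.85×10^7 m/s.
K = ½mv² = 0.5·(3.34×10^-27)·(2.85×10^7)² = 1.36×10^-12 J = 8.49 MeV.

K ≈ 8.49 MeV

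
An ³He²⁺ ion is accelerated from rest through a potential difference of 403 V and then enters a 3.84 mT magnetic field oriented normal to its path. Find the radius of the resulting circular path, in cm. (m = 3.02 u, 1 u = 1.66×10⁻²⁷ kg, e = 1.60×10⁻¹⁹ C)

r ≈ 92.5 cm

The kinetic energy gained is K = qV = (2×1.60×10^-19)(403) = 1.29×10^-16 J.
v = √(2K/m) = 2.27×10^5 m/s.
r = mv/(qB) = (5.01×10^-27)(2.27×10^5) / [(2×1.60×10^-19)(3.84×10^-3)] = 0.925 m.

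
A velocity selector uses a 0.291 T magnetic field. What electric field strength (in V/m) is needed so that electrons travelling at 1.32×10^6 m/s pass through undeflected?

E ≈ 3.84×10^5 V/m

qE = qvB ⇒ E = vB = (1.32×10^6)(0.291) = 3.84×10^5 V/m.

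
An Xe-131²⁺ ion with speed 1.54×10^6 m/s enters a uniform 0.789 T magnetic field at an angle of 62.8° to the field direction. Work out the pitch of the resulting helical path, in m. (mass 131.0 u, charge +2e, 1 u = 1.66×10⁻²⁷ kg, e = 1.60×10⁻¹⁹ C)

pitch ≈ 3.81 m

The velocity component along B is v∥ = v cos62.8° = 7.04×10^5 m/s.
The cyclotron period T = 2πm/(qB) = 5.41×10^-6 s is set by m, q, B alone.
Pitch = v∥·T = (7.04×10^5)(5.41×10^-6) = 3.81 m.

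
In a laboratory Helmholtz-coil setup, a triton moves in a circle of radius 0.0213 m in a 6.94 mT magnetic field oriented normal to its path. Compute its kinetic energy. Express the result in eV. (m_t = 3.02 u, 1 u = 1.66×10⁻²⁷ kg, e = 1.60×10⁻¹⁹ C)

v = qBr/m = (1×1.60×10^-19)(6.94×10^-3)(0.0213) / (5.01×10^-27) = 4720 m/s.
K = ½mv² = 0.5·(5.01×10^-27)·(4720)² = 5.58×10^-20 J = 0.349 eV.

K ≈ 0.349 eV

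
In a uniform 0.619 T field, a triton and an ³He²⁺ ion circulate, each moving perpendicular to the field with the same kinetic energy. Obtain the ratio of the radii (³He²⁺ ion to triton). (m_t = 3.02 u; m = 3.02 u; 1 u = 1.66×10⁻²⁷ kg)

r = √(2mK)/(qB) ⇒ at equal K, r ∝ √m/q.
r_{³He²⁺ ion}/r_{triton} = 0.500.

ratio ≈ 0.500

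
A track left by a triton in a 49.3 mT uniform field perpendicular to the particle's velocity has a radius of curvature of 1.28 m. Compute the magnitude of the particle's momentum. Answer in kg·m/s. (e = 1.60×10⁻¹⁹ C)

Since qvB = mv²/r, the momentum p = mv = qBr.
p = (1×1.60×10^-19)(0.0493)(1.28) = 1.01×10^-20 kg·m/s.

p ≈ 1.01×10^-20 kg·m/s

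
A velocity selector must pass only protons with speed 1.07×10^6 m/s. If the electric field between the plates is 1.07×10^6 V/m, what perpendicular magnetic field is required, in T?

qE = qvB ⇒ B = E/v = (1.07×10^6) / (1.07×10^6) = 1.00 T.

B ≈ 1.00 T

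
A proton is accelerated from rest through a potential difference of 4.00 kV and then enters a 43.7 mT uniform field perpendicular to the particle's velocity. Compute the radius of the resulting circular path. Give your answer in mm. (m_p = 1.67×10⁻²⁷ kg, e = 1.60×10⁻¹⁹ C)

The kinetic energy gained is K = qV = (1×1.60×10^-19)(4000) = 6.40×10^-16 J.
v = √(2K/m) = 8.75×10^5 m/s.
r = mv/(qB) = (1.67×10^-27)(8.75×10^5) / [(1×1.60×10^-19)(0.0437)] = 0.209 m.

r ≈ 209 mm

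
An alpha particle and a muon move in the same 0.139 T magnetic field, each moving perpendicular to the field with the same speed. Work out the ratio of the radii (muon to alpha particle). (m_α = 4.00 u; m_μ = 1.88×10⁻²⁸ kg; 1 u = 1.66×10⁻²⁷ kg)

r = mv/(qB) ⇒ at equal v, r ∝ m/q.
r_{muon}/r_{alpha particle} = 0.0566.

ratio ≈ 0.0566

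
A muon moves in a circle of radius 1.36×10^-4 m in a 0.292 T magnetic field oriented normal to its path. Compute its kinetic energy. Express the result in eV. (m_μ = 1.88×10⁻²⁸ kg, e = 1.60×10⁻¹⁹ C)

K ≈ 0.671 eV

v = qBr/m = (1×1.60×10^-19)(0.292)(1.36×10^-4) / (1.88×10^-28) = 3.38×10^4 m/s.
K = ½mv² = 0.5·(1.88×10^-28)·(3.38×10^4)² = 1.07×10^-19 J = 0.671 eV.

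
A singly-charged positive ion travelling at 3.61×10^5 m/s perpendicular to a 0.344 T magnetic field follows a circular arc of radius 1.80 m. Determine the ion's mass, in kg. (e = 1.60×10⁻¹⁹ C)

m ≈ 2.74×10^-25 kg

qvB = mv²/r ⇒ m = qBr/v.
m = (1×1.60×10^-19)(0.344)(1.80) / (3.61×10^5) = 2.74×10^-25 kg.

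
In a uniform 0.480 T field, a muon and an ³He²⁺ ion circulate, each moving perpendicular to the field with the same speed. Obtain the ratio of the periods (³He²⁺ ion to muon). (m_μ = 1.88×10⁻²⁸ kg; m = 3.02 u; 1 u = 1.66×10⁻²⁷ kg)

T = 2πm/(qB) is independent of speed, so T₂/T₁ = (m₂/q₂)/(m₁/q₁).
T_{³He²⁺ ion}/T_{muon} = (5.01×10^-27/2e) / (1.88×10^-28/1e) = 13.3.

ratio ≈ 13.3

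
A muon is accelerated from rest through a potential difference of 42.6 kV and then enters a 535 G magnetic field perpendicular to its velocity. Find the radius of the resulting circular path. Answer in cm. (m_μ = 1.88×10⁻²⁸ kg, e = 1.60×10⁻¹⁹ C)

r ≈ 18.7 cm

The kinetic energy gained is K = qV = (1×1.60×10^-19)(4.26×10^4) = 6.82×10^-15 J.
v = √(2K/m) = 8.52×10^6 m/s.
r = mv/(qB) = (1.88×10^-28)(8.52×10^6) / [(1×1.60×10^-19)(0.0535)] = 0.187 m.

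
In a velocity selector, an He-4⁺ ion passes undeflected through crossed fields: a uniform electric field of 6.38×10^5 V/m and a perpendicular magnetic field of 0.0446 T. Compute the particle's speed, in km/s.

For zero net force, qE = qvB, so v = E/B.
v = (6.38×10^5) / (0.0446) = 1.43×10^7 m/s.

v ≈ 14300 km/s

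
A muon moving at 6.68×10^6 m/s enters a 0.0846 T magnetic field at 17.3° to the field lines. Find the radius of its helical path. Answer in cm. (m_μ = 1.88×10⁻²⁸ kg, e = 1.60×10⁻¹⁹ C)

Only the perpendicular component v⊥ = v sin17.3° = 1.99×10^6 m/s is bent by the field.
r = m v⊥ /(qB) = (1.88×10^-28)(1.99×10^6) / [(1×1.60×10^-19)(0.0846)] = 0.0276 m.

r ≈ 2.76 cm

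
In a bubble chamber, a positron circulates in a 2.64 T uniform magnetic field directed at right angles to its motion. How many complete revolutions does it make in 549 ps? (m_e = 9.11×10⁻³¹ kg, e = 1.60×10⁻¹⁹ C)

T = 2πm/(qB) = 2π(9.11×10^-31) / [(1×1.60×10^-19)(2.64)] = 1.3551×10^-11 s.
N = t/T = 5.49×10^-10 / 1.3551×10^-11 ≈ 40.51, so 40 complete revolutions.

N = 40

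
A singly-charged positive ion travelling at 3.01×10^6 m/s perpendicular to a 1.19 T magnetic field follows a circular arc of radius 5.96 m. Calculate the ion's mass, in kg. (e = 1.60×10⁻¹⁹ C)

m ≈ 3.77×10^-25 kg

qvB = mv²/r ⇒ m = qBr/v.
m = (1×1.60×10^-19)(1.19)(5.96) / (3.01×10^6) = 3.77×10^-25 kg.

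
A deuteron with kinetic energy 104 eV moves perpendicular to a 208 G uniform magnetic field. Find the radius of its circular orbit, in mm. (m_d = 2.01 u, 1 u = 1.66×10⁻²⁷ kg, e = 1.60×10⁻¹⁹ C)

r ≈ 100 mm

Convert the energy: K = 104 eV = 1.66×10^-17 J.
v = √(2K/m) = √(2·1.66×10^-17/3.34×10^-27) = 9.99×10^4 m/s.
r = mv/(qB) = (3.34×10^-27)(9.99×10^4) / [(1×1.60×10^-19)(0.0208)] = 0.100 m.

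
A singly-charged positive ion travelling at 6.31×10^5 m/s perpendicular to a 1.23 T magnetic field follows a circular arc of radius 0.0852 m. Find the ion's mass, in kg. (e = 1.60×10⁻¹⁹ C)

m ≈ 2.66×10^-26 kg

qvB = mv²/r ⇒ m = qBr/v.
m = (1×1.60×10^-19)(1.23)(0.0852) / (6.31×10^5) = 2.66×10^-26 kg.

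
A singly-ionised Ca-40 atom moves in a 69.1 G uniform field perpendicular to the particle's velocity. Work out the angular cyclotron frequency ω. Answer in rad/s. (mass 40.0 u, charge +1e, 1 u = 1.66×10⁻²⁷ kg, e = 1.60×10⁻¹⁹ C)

ω = qB/m = (1×1.60×10^-19)(6.91×10^-3) / (6.64×10^-26) = 1.67×10^4 rad/s.

ω ≈ 1.67×10^4 rad/s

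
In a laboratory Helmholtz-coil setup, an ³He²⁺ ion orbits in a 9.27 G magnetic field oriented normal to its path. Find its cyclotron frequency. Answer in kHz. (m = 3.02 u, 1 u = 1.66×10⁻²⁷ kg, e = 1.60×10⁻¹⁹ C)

f = qB/(2πm) = (2×1.60×10^-19)(9.27×10^-4) / [2π(5.01×10^-27)] = 9420 Hz.

f ≈ 9.42 kHz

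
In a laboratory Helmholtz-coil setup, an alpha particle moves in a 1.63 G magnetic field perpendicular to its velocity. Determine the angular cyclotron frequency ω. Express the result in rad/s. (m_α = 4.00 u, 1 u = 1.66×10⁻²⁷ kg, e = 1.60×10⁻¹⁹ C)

ω = qB/m = (2×1.60×10^-19)(1.63×10^-4) / (6.64×10^-27) = 7860 rad/s.

ω ≈ 7860 rad/s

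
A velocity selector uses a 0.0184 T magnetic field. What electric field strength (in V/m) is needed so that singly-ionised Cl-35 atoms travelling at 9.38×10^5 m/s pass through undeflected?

E ≈ 1.73×10^4 V/m

qE = qvB ⇒ E = vB = (9.38×10^5)(0.0184) = 1.73×10^4 V/m.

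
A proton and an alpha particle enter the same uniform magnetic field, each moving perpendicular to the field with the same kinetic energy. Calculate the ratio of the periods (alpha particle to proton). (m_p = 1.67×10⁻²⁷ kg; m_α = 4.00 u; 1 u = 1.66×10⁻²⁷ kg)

T = 2πm/(qB) is independent of speed, so T₂/T₁ = (m₂/q₂)/(m₁/q₁).
T_{alpha particle}/T_{proton} = (6.64×10^-27/2e) / (1.67×10^-27/1e) = 1.99.

ratio ≈ 1.99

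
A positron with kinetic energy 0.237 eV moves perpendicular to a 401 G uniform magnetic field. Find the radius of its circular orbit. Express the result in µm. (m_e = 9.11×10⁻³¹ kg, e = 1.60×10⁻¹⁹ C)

r ≈ 41.0 µm

Convert the energy: K = 0.237 eV = 3.79×10^-20 J.
v = √(2K/m) = √(2·3.79×10^-20/9.11×10^-31) = 2.89×10^5 m/s.
r = mv/(qB) = (9.11×10^-31)(2.89×10^5) / [(1×1.60×10^-19)(0.0401)] = 4.10×10^-5 m.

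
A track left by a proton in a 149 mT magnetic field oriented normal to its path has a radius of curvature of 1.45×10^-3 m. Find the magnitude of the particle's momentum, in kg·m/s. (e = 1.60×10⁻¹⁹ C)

p ≈ 3.46×10^-23 kg·m/s

Since qvB = mv²/r, the momentum p = mv = qBr.
p = (1×1.60×10^-19)(0.149)(1.45×10^-3) = 3.46×10^-23 kg·m/s.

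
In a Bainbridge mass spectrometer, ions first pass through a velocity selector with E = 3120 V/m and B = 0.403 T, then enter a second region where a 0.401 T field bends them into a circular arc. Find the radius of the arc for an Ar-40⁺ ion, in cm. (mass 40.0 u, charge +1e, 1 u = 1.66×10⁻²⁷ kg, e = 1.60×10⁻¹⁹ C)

The selector passes v = E/B = 3120/0.403 = 7740 m/s.
In the deflection region, r = mv/(qB₂) = (6.64×10^-26)(7740) / [(1×1.60×10^-19)(0.401)] = 8.01×10^-3 m.

r ≈ 0.801 cm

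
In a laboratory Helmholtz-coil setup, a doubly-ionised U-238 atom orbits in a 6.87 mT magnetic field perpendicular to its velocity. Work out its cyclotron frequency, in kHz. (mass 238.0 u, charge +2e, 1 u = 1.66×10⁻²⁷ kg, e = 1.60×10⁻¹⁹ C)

f = qB/(2πm) = (2×1.60×10^-19)(6.87×10^-3) / [2π(3.95×10^-25)] = 886 Hz.

f ≈ 0.886 kHz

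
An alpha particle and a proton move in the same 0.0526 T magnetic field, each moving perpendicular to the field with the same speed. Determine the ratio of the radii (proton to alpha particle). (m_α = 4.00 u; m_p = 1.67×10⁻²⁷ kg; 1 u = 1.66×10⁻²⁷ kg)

r = mv/(qB) ⇒ at equal v, r ∝ m/q.
r_{proton}/r_{alpha particle} = 0.503.

ratio ≈ 0.503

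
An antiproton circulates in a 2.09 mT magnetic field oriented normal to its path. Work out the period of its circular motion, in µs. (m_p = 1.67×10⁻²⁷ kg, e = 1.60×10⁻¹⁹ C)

The cyclotron period is independent of speed: T = 2πm/(qB).
T = 2π(1.67×10^-27) / [(1×1.60×10^-19)(2.09×10^-3)] = 3.14×10^-5 s.

T ≈ 31.4 µs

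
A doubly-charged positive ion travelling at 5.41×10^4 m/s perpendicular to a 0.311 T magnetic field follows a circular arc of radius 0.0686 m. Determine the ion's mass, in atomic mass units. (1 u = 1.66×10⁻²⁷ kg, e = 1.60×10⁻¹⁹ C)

m ≈ 76.0 u

qvB = mv²/r ⇒ m = qBr/v.
m = (2×1.60×10^-19)(0.311)(0.0686) / (5.41×10^4) = 1.26×10^-25 kg = 76.0 u.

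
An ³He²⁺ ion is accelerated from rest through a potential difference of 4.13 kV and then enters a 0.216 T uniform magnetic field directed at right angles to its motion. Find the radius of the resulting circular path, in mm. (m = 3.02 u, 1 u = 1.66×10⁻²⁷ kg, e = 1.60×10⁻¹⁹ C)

The kinetic energy gained is K = qV = (2×1.60×10^-19)(4130) = 1.32×10^-15 J.
v = √(2K/m) = 7.26×10^5 m/s.
r = mv/(qB) = (5.01×10^-27)(7.26×10^5) / [(2×1.60×10^-19)(0.216)] = 0.0527 m.

r ≈ 52.7 mm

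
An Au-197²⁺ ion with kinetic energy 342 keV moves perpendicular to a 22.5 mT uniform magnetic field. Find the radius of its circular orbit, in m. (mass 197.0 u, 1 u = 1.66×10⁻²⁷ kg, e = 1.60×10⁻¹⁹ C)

r ≈ 26.3 m

Convert the energy: K = 342 keV = 5.47×10^-14 J.
v = √(2K/m) = √(2·5.47×10^-14/3.27×10^-25) = 5.78×10^5 m/s.
r = mv/(qB) = (3.27×10^-25)(5.78×10^5) / [(2×1.60×10^-19)(0.0225)] = 26.3 m.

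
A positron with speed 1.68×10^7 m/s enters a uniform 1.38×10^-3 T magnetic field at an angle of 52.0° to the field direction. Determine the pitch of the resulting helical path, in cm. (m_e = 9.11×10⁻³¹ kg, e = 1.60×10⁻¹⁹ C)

pitch ≈ 26.8 cm

The velocity component along B is v∥ = v cos52.0° = 1.03×10^7 m/s.
The cyclotron period T = 2πm/(qB) = 2.59×10^-8 s is set by m, q, B alone.
Pitch = v∥·T = (1.03×10^7)(2.59×10^-8) = 0.268 m.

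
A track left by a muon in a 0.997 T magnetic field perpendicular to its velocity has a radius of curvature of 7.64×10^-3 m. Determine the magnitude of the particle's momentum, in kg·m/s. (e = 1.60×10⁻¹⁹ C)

p ≈ 1.22×10^-21 kg·m/s

Since qvB = mv²/r, the momentum p = mv = qBr.
p = (1×1.60×10^-19)(0.997)(7.64×10^-3) = 1.22×10^-21 kg·m/s.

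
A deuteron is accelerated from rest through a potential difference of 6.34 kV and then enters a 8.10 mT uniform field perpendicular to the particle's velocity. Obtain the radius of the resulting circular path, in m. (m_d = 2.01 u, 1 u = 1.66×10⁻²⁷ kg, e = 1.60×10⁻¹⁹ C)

r ≈ 2.01 m

The kinetic energy gained is K = qV = (1×1.60×10^-19)(6340) = 1.01×10^-15 J.
v = √(2K/m) = 7.80×10^5 m/s.
r = mv/(qB) = (3.34×10^-27)(7.80×10^5) / [(1×1.60×10^-19)(8.10×10^-3)] = 2.01 m.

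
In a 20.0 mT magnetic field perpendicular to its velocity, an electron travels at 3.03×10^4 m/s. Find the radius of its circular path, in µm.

The magnetic force provides the centripetal force: qvB = mv²/r, so r = mv/(qB).
r = (9.11×10^-31 kg)(3.03×10^4 m/s) / [(1×1.60×10^-19 C)(0.0200 T)] = 8.63×10^-6 m.

r ≈ 8.63 µm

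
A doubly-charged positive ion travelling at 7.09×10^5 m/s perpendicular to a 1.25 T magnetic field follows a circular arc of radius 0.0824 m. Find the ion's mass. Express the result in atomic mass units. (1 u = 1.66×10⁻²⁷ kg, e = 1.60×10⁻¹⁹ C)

m ≈ 28.0 u

qvB = mv²/r ⇒ m = qBr/v.
m = (2×1.60×10^-19)(1.25)(0.0824) / (7.09×10^5) = 4.65×10^-26 kg = 28.0 u.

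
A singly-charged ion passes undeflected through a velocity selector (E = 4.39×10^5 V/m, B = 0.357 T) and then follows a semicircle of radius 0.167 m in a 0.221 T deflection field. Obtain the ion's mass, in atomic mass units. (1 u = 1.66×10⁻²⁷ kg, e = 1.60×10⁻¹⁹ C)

v = E/B₁ = 1.23×10^6 m/s.
From r = mv/(qB₂), m = qB₂r/v = (1×1.60×10^-19)(0.221)(0.167) / (1.23×10^6) = 4.80×10^-27 kg.
In atomic mass units: m = 4.80×10^-27 / 1.66×10^-27 = 2.89 u.

m ≈ 2.89 u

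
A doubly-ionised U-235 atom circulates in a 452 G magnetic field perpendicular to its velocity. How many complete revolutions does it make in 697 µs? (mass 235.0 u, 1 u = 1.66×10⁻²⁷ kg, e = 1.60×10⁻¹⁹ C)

N = 4

T = 2πm/(qB) = 2π(3.901×10^-25) / [(2×1.60×10^-19)(0.0452)] = 1.6946×10^-4 s.
N = t/T = 6.97×10^-4 / 1.6946×10^-4 ≈ 4.11, so 4 complete revolutions.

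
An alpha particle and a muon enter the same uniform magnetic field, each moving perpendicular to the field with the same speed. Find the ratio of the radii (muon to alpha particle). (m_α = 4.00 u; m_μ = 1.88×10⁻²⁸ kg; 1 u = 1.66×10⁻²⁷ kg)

ratio ≈ 0.0566

r = mv/(qB) ⇒ at equal v, r ∝ m/q.
r_{muon}/r_{alpha particle} = 0.0566.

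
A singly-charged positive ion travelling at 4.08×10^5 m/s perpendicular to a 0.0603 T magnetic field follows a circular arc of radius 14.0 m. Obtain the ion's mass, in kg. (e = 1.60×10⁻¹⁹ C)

m ≈ 3.31×10^-25 kg

qvB = mv²/r ⇒ m = qBr/v.
m = (1×1.60×10^-19)(0.0603)(14.0) / (4.08×10^5) = 3.31×10^-25 kg.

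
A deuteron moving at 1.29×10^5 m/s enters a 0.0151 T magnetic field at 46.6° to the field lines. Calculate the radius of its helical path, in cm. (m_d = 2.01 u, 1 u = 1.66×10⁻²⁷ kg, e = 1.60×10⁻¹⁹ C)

r ≈ 12.9 cm

Only the perpendicular component v⊥ = v sin46.6° = 9.37×10^4 m/s is bent by the field.
r = m v⊥ /(qB) = (3.34×10^-27)(9.37×10^4) / [(1×1.60×10^-19)(0.0151)] = 0.129 m.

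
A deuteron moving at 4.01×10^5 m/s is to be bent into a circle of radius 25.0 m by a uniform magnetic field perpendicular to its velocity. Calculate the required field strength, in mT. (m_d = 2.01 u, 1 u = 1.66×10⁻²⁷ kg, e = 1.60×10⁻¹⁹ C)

B ≈ 0.334 mT

qvB = mv²/r gives B = mv/(qr).
B = (3.34×10^-27)(4.01×10^5) / [(1×1.60×10^-19)(25.0)] = 3.34×10^-4 T.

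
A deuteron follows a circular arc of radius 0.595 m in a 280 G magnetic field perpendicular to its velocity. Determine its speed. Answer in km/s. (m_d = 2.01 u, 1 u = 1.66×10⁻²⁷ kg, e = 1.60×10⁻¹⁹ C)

v ≈ 799 km/s

From qvB = mv²/r, v = qBr/m.
v = (1×1.60×10^-19)(0.0280)(0.595) / (3.34×10^-27) = 7.99×10^5 m/s.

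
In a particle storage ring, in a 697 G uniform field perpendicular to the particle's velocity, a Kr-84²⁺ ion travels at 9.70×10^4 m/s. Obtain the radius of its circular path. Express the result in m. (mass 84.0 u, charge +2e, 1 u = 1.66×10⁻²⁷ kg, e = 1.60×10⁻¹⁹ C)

The magnetic force provides the centripetal force: qvB = mv²/r, so r = mv/(qB).
r = (1.39×10^-25 kg)(9.70×10^4 m/s) / [(2×1.60×10^-19 C)(0.0697 T)] = 0.606 m.

r ≈ 0.606 m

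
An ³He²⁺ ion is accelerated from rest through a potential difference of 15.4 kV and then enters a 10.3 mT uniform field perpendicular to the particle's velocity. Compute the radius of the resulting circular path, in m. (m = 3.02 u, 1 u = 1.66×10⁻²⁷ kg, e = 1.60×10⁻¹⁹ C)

r ≈ 2.13 m

The kinetic energy gained is K = qV = (2×1.60×10^-19)(1.54×10^4) = 4.93×10^-15 J.
v = √(2K/m) = 1.40×10^6 m/s.
r = mv/(qB) = (5.01×10^-27)(1.40×10^6) / [(2×1.60×10^-19)(0.0103)] = 2.13 m.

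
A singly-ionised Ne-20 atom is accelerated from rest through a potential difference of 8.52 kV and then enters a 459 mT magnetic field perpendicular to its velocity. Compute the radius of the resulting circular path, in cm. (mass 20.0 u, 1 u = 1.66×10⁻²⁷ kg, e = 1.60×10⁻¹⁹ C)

The kinetic energy gained is K = qV = (1×1.60×10^-19)(8520) = 1.36×10^-15 J.
v = √(2K/m) = 2.87×10^5 m/s.
r = mv/(qB) = (3.32×10^-26)(2.87×10^5) / [(1×1.60×10^-19)(0.459)] = 0.130 m.

r ≈ 13.0 cm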